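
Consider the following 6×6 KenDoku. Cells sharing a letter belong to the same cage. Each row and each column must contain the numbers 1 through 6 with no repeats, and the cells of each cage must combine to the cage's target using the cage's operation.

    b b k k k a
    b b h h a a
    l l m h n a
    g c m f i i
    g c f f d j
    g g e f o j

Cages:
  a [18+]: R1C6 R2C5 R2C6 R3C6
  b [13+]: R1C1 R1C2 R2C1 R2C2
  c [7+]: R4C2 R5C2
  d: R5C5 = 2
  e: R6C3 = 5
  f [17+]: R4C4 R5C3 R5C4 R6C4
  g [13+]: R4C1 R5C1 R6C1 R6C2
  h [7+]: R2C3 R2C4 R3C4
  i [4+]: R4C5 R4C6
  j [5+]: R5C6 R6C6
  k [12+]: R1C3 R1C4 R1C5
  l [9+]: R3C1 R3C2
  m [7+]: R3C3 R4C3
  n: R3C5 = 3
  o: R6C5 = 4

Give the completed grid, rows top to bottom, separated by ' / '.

Cage n is given; hence R3C5 = 3.
3 is placed in column 5, so R4C5 = 1.
1 is placed in row 4, so R4C6 = 3.
D is a freebie; hence R5C5 = 2.
Cage e is a single given cell; hence R6C3 = 5.
Cage o is given, so R6C5 = 4.
Cage m needs two cells with sum 7, leaving R3C3 = 1.
Cage m needs two cells with sum 7, so R4C3 = 6.
Cage j needs two cells with sum 5, leaving R5C6 = 4.
Cage j needs two cells with sum 5; hence R6C6 = 1.
Cage a has sum 18, which forces R2C5 = 5.
Cage f needs sum 17, which forces R4C4 = 5.
Row 5 already has 4, so R5C3 = 3.
The 4 cells of cage f must have sum 17, which forces R5C4 = 6.
Cage f has sum 17, which forces R6C4 = 3.
Column 5 already has 5; hence R1C5 = 6.
3 is placed in column 4, leaving R2C4 = 1.
The 4 cells of cage g must have sum 13, which forces R4C1 = 4.
Cage c's pair has sum 7, so R4C2 = 2.
Row 5 already has 6, which forces R5C1 = 1.
Row 5 now contains 3, which forces R5C2 = 5.
Column 2 already has 2, so R6C2 = 6.
Cage b has sum 13, which forces R1C2 = 1.
Column 1 now contains 4, which forces R3C1 = 5.
Column 2 already has 5, leaving R3C2 = 4.
4 is placed in row 3, which forces R3C4 = 2.
Row 3 now contains 2, leaving R3C6 = 6.
Row 6 now contains 6, leaving R6C1 = 2.
Column 1 already has 2, so R1C1 = 3.
Cage k needs sum 12, which forces R1C3 = 2.
2 is placed in column 4, so R1C4 = 4.
Cage a needs sum 18, leaving R1C6 = 5.
The 4 cells of cage b must have sum 13, leaving R2C1 = 6.
Column 2 already has 4, so R2C2 = 3.
Cage h has sum 7, so R2C3 = 4.
6 is placed in column 6, so R2C6 = 2.

3 1 2 4 6 5 / 6 3 4 1 5 2 / 5 4 1 2 3 6 / 4 2 6 5 1 3 / 1 5 3 6 2 4 / 2 6 5 3 4 1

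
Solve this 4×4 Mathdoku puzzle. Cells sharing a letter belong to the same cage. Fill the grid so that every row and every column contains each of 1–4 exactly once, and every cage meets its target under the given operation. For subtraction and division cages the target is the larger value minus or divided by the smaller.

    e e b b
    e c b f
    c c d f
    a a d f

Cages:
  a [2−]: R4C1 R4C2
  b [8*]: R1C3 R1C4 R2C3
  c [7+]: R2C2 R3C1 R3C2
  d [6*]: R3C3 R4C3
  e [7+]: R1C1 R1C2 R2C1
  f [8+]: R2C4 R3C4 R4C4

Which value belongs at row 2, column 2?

2

The only place for 2 in column 4 is R1C4.
Row 1 needs a 3, and only R1C2 is open for it.
The 3 cells of cage e must have sum 7, so R1C1 = 1.
1 is placed in row 1, leaving R1C3 = 4.
The 3 cells of cage e must have sum 7, leaving R2C1 = 3.
4 is placed in column 3, leaving R2C3 = 1.
Row 2 already has 1, which forces R2C4 = 4.
Row 2 already has 4, leaving R2C2 = 2.
Cage c needs sum 7; hence R3C1 = 4.
The 3 cells of cage c must have sum 7, leaving R3C2 = 1.
Row 3 now contains 1, which forces R3C4 = 3.
Column 1 already has 4, leaving R4C1 = 2.
2 is placed in column 2; hence R4C2 = 4.
Row 4 now contains 2, which forces R4C3 = 3.
3 is placed in column 4, which forces R4C4 = 1.
Row 3 already has 3, so R3C3 = 2.
Filled in: 1 3 4 2 / 3 2 1 4 / 4 1 2 3 / 2 4 3 1.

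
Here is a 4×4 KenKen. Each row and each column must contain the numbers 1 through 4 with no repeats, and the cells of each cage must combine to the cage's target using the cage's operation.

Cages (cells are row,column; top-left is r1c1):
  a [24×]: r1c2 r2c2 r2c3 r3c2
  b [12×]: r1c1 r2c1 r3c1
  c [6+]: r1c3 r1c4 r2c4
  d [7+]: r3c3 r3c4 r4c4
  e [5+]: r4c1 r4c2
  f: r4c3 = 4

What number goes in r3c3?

2

F is a freebie, so r4c3 = 4.
The only place for 1 in row 4 is r4c4.
Cage c needs sum 6, so r1c3 = 1.
The 3 cells of cage d must have sum 7; hence r3c3 = 2.
The 3 cells of cage d must have sum 7, so r3c4 = 4.
Column 3 already has 2, leaving r2c3 = 3.
Row 2 now contains 3; hence r2c4 = 2.
Cage a needs product 24; hence r3c2 = 1.
Cage b needs product 12, so r1c1 = 4.
Cage a has product 24; hence r1c2 = 2.
2 is placed in column 4, leaving r1c4 = 3.
Cage b has product 12; hence r2c1 = 1.
2 is placed in row 2; hence r2c2 = 4.
Row 3 already has 1, which forces r3c1 = 3.
Column 1 now contains 3, which forces r4c1 = 2.
Column 2 now contains 2, which forces r4c2 = 3.
Completed grid: 4 2 1 3 / 1 4 3 2 / 3 1 2 4 / 2 3 4 1.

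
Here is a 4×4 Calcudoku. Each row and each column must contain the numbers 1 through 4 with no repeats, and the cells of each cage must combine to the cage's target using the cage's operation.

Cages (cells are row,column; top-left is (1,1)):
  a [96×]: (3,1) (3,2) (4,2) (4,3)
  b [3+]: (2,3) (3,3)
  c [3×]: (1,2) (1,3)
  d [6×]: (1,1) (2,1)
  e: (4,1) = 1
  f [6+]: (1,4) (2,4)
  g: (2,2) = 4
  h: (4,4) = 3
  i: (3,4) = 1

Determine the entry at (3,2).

Cage g is given, which forces (2,2) = 4.
4 is placed in row 2, so (2,4) = 2.
I is a freebie, which forces (3,4) = 1.
E is a freebie, which forces (4,1) = 1.
H is a freebie, which forces (4,4) = 3.
The two cells of cage d must have product 6; hence (1,1) = 2.
Column 4 now contains 2, leaving (1,4) = 4.
Row 2 already has 2, so (2,1) = 3.
Row 2 already has 2; hence (2,3) = 1.
Cage a has product 96, which forces (3,1) = 4.
Cage a has product 96; hence (3,2) = 3.
Row 3 already has 1, so (3,3) = 2.
Row 4 now contains 3; hence (4,2) = 2.
Cage a has product 96; hence (4,3) = 4.
3 is placed in column 2, leaving (1,2) = 1.
Column 3 now contains 1, so (1,3) = 3.
The full grid is 2 1 3 4 / 3 4 1 2 / 4 3 2 1 / 1 2 4 3.

3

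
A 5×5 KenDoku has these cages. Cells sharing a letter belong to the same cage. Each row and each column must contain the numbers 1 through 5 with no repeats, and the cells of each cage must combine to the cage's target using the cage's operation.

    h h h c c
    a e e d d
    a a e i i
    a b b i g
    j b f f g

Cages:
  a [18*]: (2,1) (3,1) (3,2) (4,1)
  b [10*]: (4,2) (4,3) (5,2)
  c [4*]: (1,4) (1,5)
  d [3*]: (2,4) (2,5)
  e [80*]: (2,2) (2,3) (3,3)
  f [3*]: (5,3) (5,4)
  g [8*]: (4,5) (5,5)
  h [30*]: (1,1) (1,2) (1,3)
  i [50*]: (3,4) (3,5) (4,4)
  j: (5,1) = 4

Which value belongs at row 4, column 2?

1

Cage e needs product 80; hence (2,2) = 4.
The 3 cells of cage e must have product 80, so (2,3) = 5.
The 4 cells of cage a must have product 18, leaving (3,2) = 3.
Cage e needs product 80, so (3,3) = 4.
Cage i needs product 50; hence (3,4) = 2.
The 3 cells of cage i must have product 50, so (3,5) = 5.
Cage i has product 50, leaving (4,4) = 5.
Cage j is given, which forces (5,1) = 4.
4 is placed in row 5; hence (5,5) = 2.
Row 3 now contains 2; hence (3,1) = 1.
Column 5 already has 2, leaving (4,5) = 4.
Cage b needs product 10, so (5,2) = 5.
Cage h has product 30, leaving (1,1) = 5.
5 is placed in column 2, which forces (1,2) = 2.
Cage h has product 30, so (1,3) = 3.
Cage c needs two cells with product 4, so (1,4) = 4.
Column 5 now contains 4, which forces (1,5) = 1.
1 is placed in column 5; hence (2,5) = 3.
Column 2 now contains 2, so (4,2) = 1.
Row 4 already has 1; hence (4,3) = 2.
3 is placed in column 3, which forces (5,3) = 1.
Row 5 now contains 1, which forces (5,4) = 3.
Row 2 now contains 3; hence (2,1) = 2.
Row 2 now contains 3, so (2,4) = 1.
2 is placed in row 4, leaving (4,1) = 3.
The full grid is 5 2 3 4 1 / 2 4 5 1 3 / 1 3 4 2 5 / 3 1 2 5 4 / 4 5 1 3 2.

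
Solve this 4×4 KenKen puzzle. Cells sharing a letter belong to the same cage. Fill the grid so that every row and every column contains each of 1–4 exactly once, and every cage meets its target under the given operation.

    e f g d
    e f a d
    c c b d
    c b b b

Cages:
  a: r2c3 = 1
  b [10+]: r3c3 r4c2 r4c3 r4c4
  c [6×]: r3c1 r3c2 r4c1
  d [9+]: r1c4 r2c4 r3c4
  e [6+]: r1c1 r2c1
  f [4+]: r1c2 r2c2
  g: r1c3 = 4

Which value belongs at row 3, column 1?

Cage g is a single given cell, so r1c3 = 4.
Cage a is given, which forces r2c3 = 1.
4 is placed in row 1, which forces r1c1 = 2.
Cage f needs two cells with sum 4, which forces r1c2 = 1.
Row 1 now contains 2, so r1c4 = 3.
The two cells of cage e must have sum 6; hence r2c1 = 4.
1 is placed in row 2, so r2c2 = 3.
Row 2 already has 4; hence r2c4 = 2.
Column 2 now contains 3, so r3c2 = 2.
2 is placed in row 3; hence r3c3 = 3.
Column 4 now contains 2, so r3c4 = 4.
1 is placed in column 2, leaving r4c2 = 4.
Column 3 already has 3, which forces r4c3 = 2.
4 is placed in column 4, so r4c4 = 1.
Row 3 already has 3, leaving r3c1 = 1.
Row 4 now contains 1, which forces r4c1 = 3.
Completed grid: 2 1 4 3 / 4 3 1 2 / 1 2 3 4 / 3 4 2 1.

1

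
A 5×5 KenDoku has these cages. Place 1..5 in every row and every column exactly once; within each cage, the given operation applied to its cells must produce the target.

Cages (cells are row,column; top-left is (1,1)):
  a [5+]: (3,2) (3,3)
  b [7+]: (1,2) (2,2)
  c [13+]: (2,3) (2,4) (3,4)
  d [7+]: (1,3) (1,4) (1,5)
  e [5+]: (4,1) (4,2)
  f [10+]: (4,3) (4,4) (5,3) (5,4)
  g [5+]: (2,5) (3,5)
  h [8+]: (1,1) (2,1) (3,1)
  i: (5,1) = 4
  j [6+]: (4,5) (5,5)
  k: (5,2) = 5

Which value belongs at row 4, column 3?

1

I is a freebie, so (5,1) = 4.
Cage k is a single given cell, leaving (5,2) = 5.
Row 1 needs a 3, and only (1,2) is open for it.
Column 2 now contains 3, so (2,2) = 4.
Row 2 now contains 4, leaving (2,3) = 5.
5 is placed in row 2, so (2,4) = 3.
Column 2 now contains 4, which forces (4,2) = 2.
2 is placed in column 2, leaving (3,2) = 1.
Cage a's pair has sum 5, so (3,3) = 4.
Cage c needs sum 13, so (3,4) = 5.
4 is placed in row 3, leaving (3,5) = 3.
Cage e needs two cells with sum 5, leaving (4,1) = 3.
3 is placed in row 4, which forces (4,3) = 1.
1 is placed in row 4; hence (4,4) = 4.
Row 4 already has 4; hence (4,5) = 5.
Cage h has sum 8, leaving (1,1) = 5.
1 is placed in column 3; hence (1,3) = 2.
The 3 cells of cage d must have sum 7, leaving (1,4) = 1.
Cage d needs sum 7; hence (1,5) = 4.
The 3 cells of cage h must have sum 8; hence (2,1) = 1.
Cage g's pair has sum 5, so (2,5) = 2.
Row 3 already has 5, which forces (3,1) = 2.
Cage f has sum 10, leaving (5,3) = 3.
Cage f has sum 10, leaving (5,4) = 2.
Cage j needs two cells with sum 6, which forces (5,5) = 1.
Filled in: 5 3 2 1 4 / 1 4 5 3 2 / 2 1 4 5 3 / 3 2 1 4 5 / 4 5 3 2 1.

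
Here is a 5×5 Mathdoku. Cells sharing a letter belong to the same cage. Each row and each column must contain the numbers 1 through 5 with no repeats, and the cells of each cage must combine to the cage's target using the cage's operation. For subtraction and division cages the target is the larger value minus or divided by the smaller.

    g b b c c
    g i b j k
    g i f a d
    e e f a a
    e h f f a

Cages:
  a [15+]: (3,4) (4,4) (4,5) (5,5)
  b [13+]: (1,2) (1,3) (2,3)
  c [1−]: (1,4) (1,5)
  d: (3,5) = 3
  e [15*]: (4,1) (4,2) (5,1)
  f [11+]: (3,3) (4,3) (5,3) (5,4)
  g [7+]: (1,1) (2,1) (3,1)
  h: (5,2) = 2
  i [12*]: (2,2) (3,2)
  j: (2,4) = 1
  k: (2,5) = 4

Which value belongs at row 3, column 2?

J is a freebie, which forces (2,4) = 1.
K is a freebie, leaving (2,5) = 4.
D is a freebie, so (3,5) = 3.
Cage h is a single given cell, so (5,2) = 2.
Cage b has sum 13, leaving (1,2) = 5.
The 3 cells of cage b must have sum 13; hence (1,3) = 3.
4 is placed in row 2, which forces (2,1) = 2.
4 is placed in row 2, which forces (2,2) = 3.
4 is placed in row 2, which forces (2,3) = 5.
Row 3 already has 3, leaving (3,2) = 4.
Row 3 now contains 4, which forces (3,4) = 5.
3 is placed in column 2; hence (4,2) = 1.
Cage g has sum 7, which forces (1,1) = 4.
Cage c's pair has difference 1, which forces (1,4) = 2.
Cage c needs two cells with difference 1, leaving (1,5) = 1.
Row 3 now contains 4, leaving (3,1) = 1.
Cage f has sum 11, leaving (3,3) = 2.
The 4 cells of cage f must have sum 11; hence (4,3) = 4.
4 is placed in row 4, which forces (4,4) = 3.
Cage f has sum 11; hence (5,3) = 1.
Cage f needs sum 11, leaving (5,4) = 4.
Column 5 already has 1, which forces (5,5) = 5.
Row 4 now contains 3, which forces (4,1) = 5.
Column 5 already has 5, so (4,5) = 2.
Row 5 already has 5, leaving (5,1) = 3.
The full grid is 4 5 3 2 1 / 2 3 5 1 4 / 1 4 2 5 3 / 5 1 4 3 2 / 3 2 1 4 5.

4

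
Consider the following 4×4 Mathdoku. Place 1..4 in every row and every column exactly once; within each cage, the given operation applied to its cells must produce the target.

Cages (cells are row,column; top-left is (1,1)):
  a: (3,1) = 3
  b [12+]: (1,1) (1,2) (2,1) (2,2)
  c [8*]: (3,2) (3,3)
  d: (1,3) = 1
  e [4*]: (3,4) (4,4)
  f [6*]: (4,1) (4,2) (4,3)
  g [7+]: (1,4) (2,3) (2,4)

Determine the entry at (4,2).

1

Cage d is given, which forces (1,3) = 1.
A is a freebie, which forces (3,1) = 3.
The only place for 1 in row 3 is (3,4).
Cage g needs sum 7; hence (1,4) = 2.
Cage g has sum 7, leaving (2,3) = 2.
Column 4 already has 1, leaving (2,4) = 3.
2 is placed in column 3, which forces (3,3) = 4.
2 is placed in column 3, which forces (4,3) = 3.
Column 4 already has 1; hence (4,4) = 4.
Row 1 now contains 2, leaving (1,1) = 4.
Cage b has sum 12, which forces (1,2) = 3.
Cage b needs sum 12; hence (2,1) = 1.
2 is placed in row 2, so (2,2) = 4.
Row 3 already has 4, so (3,2) = 2.
Column 1 now contains 1, which forces (4,1) = 2.
Column 2 now contains 2, which forces (4,2) = 1.
The full grid is 4 3 1 2 / 1 4 2 3 / 3 2 4 1 / 2 1 3 4.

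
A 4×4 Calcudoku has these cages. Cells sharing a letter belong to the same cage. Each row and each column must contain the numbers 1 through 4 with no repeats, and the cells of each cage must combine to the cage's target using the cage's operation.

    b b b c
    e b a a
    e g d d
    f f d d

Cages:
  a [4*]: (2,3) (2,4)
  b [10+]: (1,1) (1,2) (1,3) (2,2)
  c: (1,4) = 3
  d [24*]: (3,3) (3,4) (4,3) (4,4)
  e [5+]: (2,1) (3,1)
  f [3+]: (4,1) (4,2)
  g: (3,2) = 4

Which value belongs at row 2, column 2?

3

Cage c is a single given cell, which forces (1,4) = 3.
Cage g is given, so (3,2) = 4.
Cage b has sum 10; hence (2,2) = 3.
In row 2, 2 can only go at (2,1), so (2,1) = 2.
The two cells of cage e must have sum 5, leaving (3,1) = 3.
Column 1 now contains 2, leaving (4,1) = 1.
Cage f needs two cells with sum 3, so (4,2) = 2.
Row 4 now contains 2, so (4,4) = 4.
1 is placed in column 1, which forces (1,1) = 4.
Column 2 now contains 2, so (1,2) = 1.
Cage b needs sum 10, so (1,3) = 2.
The two cells of cage a must have product 4, which forces (2,3) = 4.
4 is placed in column 4, so (2,4) = 1.
Column 3 already has 2, which forces (3,3) = 1.
1 is placed in column 4, so (3,4) = 2.
Row 4 already has 4; hence (4,3) = 3.
Filled in: 4 1 2 3 / 2 3 4 1 / 3 4 1 2 / 1 2 3 4.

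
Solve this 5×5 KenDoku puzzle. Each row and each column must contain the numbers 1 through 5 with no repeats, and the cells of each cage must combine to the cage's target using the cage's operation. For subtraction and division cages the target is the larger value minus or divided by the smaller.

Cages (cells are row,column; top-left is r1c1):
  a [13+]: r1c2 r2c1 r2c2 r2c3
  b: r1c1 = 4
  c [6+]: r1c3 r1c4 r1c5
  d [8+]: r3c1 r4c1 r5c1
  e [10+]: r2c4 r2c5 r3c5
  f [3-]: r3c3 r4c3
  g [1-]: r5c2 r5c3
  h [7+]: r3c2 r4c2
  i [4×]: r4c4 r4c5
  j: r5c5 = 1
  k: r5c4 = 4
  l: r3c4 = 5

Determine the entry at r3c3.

2

Cage b is given, leaving r1c1 = 4.
Cage l is a single given cell, leaving r3c4 = 5.
K is a freebie, so r5c4 = 4.
Cage j is given, which forces r5c5 = 1.
Column 4 now contains 4, which forces r4c4 = 1.
1 is placed in column 5, so r4c5 = 4.
Cage c needs sum 6, so r1c3 = 1.
4 is placed in column 5, so r2c5 = 5.
The 3 cells of cage d must have sum 8, leaving r3c1 = 1.
The two cells of cage f must have difference 3, which forces r3c3 = 2.
Row 3 already has 2; hence r3c5 = 3.
4 is placed in row 4; hence r4c3 = 5.
Column 3 already has 2; hence r5c3 = 3.
The 4 cells of cage a must have sum 13, leaving r1c2 = 5.
The 3 cells of cage c must have sum 6; hence r1c4 = 3.
3 is placed in column 5; hence r1c5 = 2.
Cage a has sum 13; hence r2c1 = 3.
Cage a needs sum 13, leaving r2c2 = 1.
Column 3 now contains 3, which forces r2c3 = 4.
Cage e needs sum 10; hence r2c4 = 2.
Row 3 already has 2; hence r3c2 = 4.
5 is placed in row 4, leaving r4c1 = 2.
5 is placed in row 4, so r4c2 = 3.
The 3 cells of cage d must have sum 8, leaving r5c1 = 5.
Row 5 now contains 3; hence r5c2 = 2.
The full grid is 4 5 1 3 2 / 3 1 4 2 5 / 1 4 2 5 3 / 2 3 5 1 4 / 5 2 3 4 1.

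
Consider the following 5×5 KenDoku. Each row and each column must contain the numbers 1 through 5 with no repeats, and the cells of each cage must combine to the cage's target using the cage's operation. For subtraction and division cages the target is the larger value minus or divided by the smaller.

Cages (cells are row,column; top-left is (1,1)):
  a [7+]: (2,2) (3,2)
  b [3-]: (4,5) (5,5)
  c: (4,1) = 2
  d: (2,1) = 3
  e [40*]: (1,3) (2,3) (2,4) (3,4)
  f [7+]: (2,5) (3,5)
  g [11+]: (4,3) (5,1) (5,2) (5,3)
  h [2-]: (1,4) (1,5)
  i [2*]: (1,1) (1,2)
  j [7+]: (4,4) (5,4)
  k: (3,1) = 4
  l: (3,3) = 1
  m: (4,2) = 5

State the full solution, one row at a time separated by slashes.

D is a freebie; hence (2,1) = 3.
Cage k is a single given cell, which forces (3,1) = 4.
L is a freebie, so (3,3) = 1.
Cage c is a single given cell, leaving (4,1) = 2.
M is a freebie, so (4,2) = 5.
Column 1 now contains 2; hence (1,1) = 1.
Cage i needs two cells with product 2; hence (1,2) = 2.
Cage a needs two cells with sum 7, so (2,2) = 4.
Cage e needs product 40, so (2,4) = 1.
Cage a's pair has sum 7, so (3,2) = 3.
1 is placed in column 1, which forces (5,1) = 5.
3 is placed in column 2, which forces (5,2) = 1.
Row 5 already has 1, so (5,5) = 4.
Cage e needs product 40, leaving (1,3) = 4.
The 4 cells of cage g must have sum 11, so (4,3) = 3.
The two cells of cage j must have sum 7; hence (4,4) = 4.
Column 5 now contains 4, so (4,5) = 1.
4 is placed in row 5; hence (5,3) = 2.
4 is placed in row 5, which forces (5,4) = 3.
3 is placed in column 4, so (1,4) = 5.
Cage h needs two cells with difference 2, which forces (1,5) = 3.
Column 3 now contains 2; hence (2,3) = 5.
Row 2 already has 5, so (2,5) = 2.
Cage e needs product 40, leaving (3,4) = 2.
Column 5 already has 2, leaving (3,5) = 5.

1 2 4 5 3 / 3 4 5 1 2 / 4 3 1 2 5 / 2 5 3 4 1 / 5 1 2 3 4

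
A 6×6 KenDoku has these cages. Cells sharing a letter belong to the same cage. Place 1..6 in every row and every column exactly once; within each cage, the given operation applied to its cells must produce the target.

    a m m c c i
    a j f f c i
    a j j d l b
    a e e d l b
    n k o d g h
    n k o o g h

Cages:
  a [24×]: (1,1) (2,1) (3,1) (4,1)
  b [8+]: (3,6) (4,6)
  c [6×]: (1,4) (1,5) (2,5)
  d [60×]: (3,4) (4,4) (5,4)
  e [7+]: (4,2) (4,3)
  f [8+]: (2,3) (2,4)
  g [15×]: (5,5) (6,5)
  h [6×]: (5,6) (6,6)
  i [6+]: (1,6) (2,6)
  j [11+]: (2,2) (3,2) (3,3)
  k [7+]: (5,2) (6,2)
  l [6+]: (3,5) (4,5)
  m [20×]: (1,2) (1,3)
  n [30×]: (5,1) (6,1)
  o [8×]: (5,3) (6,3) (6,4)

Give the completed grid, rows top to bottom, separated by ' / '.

Row 1 needs a 6, and only (1,5) is open for it.
Cage c needs product 6, which forces (1,4) = 1.
Cage c has product 6, leaving (2,5) = 1.
In row 1, 3 can only go at (1,1), so (1,1) = 3.
The only place for 2 in row 1 is (1,6).
Column 6 now contains 2; hence (2,6) = 4.
4 is placed in row 2, leaving (2,1) = 2.
The only place for 6 in row 2 is (2,2).
The only place for 6 in row 3 is (3,4).
In row 3, 5 can only go at (3,6), so (3,6) = 5.
Column 6 now contains 5, so (4,6) = 3.
Row 4 needs a 6, and only (4,3) is open for it.
The two cells of cage e must have sum 7, which forces (4,2) = 1.
The 4 cells of cage a must have product 24, which forces (3,1) = 1.
Row 4 already has 1, leaving (4,1) = 4.
4 is placed in row 4, which forces (4,5) = 2.
Column 5 now contains 2; hence (3,5) = 4.
Row 4 already has 2, so (4,4) = 5.
Cage d has product 60, which forces (5,4) = 2.
2 is placed in column 4, leaving (6,4) = 4.
The two cells of cage f must have sum 8, so (2,3) = 5.
5 is placed in column 4; hence (2,4) = 3.
Cage o needs product 8, so (5,3) = 1.
Row 5 now contains 1, leaving (5,6) = 6.
The 3 cells of cage o must have product 8, so (6,3) = 2.
Column 6 already has 6, so (6,6) = 1.
Cage m's pair has product 20, so (1,2) = 5.
Column 3 already has 5; hence (1,3) = 4.
Cage j needs sum 11; hence (3,2) = 2.
2 is placed in column 3, so (3,3) = 3.
Row 5 already has 6, so (5,1) = 5.
Cage k needs two cells with sum 7, leaving (5,2) = 4.
Row 5 already has 5, which forces (5,5) = 3.
Cage n needs two cells with product 30; hence (6,1) = 6.
2 is placed in row 6, leaving (6,2) = 3.
3 is placed in column 5, leaving (6,5) = 5.

3 5 4 1 6 2 / 2 6 5 3 1 4 / 1 2 3 6 4 5 / 4 1 6 5 2 3 / 5 4 1 2 3 6 / 6 3 2 4 5 1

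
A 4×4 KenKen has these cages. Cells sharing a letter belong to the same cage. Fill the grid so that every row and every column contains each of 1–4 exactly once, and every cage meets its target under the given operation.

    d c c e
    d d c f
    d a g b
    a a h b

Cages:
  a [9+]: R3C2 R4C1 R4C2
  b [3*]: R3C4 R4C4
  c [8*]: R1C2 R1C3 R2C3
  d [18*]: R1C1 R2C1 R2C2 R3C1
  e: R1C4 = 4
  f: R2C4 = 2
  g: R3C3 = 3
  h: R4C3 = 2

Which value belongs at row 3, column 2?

4

Cage e is given, which forces R1C4 = 4.
Cage d needs product 18, leaving R2C2 = 3.
F is a freebie, leaving R2C4 = 2.
Cage g is given; hence R3C3 = 3.
Row 3 already has 3; hence R3C4 = 1.
Cage h is given, so R4C3 = 2.
Column 4 now contains 1; hence R4C4 = 3.
Cage d needs product 18, so R1C1 = 3.
Cage c has product 8, which forces R1C2 = 2.
2 is placed in column 3, which forces R1C3 = 1.
2 is placed in row 2, which forces R2C1 = 1.
Cage c needs product 8; hence R2C3 = 4.
Row 3 already has 1; hence R3C1 = 2.
Cage a has sum 9; hence R3C2 = 4.
Row 4 now contains 3, which forces R4C1 = 4.
Cage a needs sum 9, which forces R4C2 = 1.
Filled in: 3 2 1 4 / 1 3 4 2 / 2 4 3 1 / 4 1 2 3.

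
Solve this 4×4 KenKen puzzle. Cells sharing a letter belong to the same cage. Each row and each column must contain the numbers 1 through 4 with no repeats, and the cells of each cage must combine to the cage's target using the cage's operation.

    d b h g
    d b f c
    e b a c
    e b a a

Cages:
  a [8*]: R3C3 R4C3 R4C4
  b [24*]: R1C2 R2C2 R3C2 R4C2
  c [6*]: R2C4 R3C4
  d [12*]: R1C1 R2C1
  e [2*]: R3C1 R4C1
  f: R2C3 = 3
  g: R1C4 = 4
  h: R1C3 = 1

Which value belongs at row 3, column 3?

2

Cage h is given, leaving R1C3 = 1.
G is a freebie, leaving R1C4 = 4.
F is a freebie, leaving R2C3 = 3.
Row 2 now contains 3, leaving R2C4 = 2.
Column 4 already has 2, which forces R3C4 = 3.
Column 4 already has 2, so R4C4 = 1.
Row 1 already has 4, leaving R1C1 = 3.
Row 1 already has 3, which forces R1C2 = 2.
Row 2 now contains 3; hence R2C1 = 4.
Row 2 already has 4, which forces R2C2 = 1.
Cage e's pair has product 2; hence R3C1 = 1.
Column 2 now contains 1, so R3C2 = 4.
Row 3 already has 4, which forces R3C3 = 2.
Row 4 already has 1, so R4C1 = 2.
4 is placed in column 2, so R4C2 = 3.
2 is placed in column 3; hence R4C3 = 4.
Completed grid: 3 2 1 4 / 4 1 3 2 / 1 4 2 3 / 2 3 4 1.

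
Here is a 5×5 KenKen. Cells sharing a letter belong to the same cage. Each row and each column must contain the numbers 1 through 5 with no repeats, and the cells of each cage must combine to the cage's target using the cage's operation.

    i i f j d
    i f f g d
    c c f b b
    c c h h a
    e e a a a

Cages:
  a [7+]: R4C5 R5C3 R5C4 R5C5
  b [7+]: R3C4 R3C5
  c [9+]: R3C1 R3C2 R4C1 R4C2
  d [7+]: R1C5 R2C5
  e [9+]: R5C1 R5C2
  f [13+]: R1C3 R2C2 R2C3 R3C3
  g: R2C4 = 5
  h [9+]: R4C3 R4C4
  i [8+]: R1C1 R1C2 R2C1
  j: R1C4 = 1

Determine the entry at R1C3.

Cage j is a single given cell; hence R1C4 = 1.
Cage g is given, leaving R2C4 = 5.
5 is placed in column 4, which forces R4C4 = 4.
Cage a has sum 7; hence R4C5 = 1.
4 is placed in row 4, so R4C3 = 5.
Cage a needs sum 7, which forces R5C3 = 1.
The 4 cells of cage f must have sum 13, leaving R2C2 = 4.
Column 2 already has 4, leaving R5C2 = 5.
5 is placed in row 5, so R5C1 = 4.
Row 2 needs a 1, and only R2C1 is open for it.
The 3 cells of cage i must have sum 8, so R1C1 = 5.
The 3 cells of cage i must have sum 8, so R1C2 = 2.
Row 1 already has 5, leaving R1C5 = 4.
1 is placed in column 1; hence R3C1 = 3.
The 4 cells of cage c must have sum 9, leaving R3C2 = 1.
Row 3 now contains 3; hence R3C4 = 2.
Column 5 already has 4, leaving R3C5 = 5.
Cage c needs sum 9, leaving R4C1 = 2.
Cage c needs sum 9, leaving R4C2 = 3.
2 is placed in column 4, so R5C4 = 3.
Row 5 now contains 3; hence R5C5 = 2.
Row 1 already has 4; hence R1C3 = 3.
Cage f has sum 13, leaving R2C3 = 2.
Column 5 already has 2, which forces R2C5 = 3.
2 is placed in row 3, so R3C3 = 4.
Filled in: 5 2 3 1 4 / 1 4 2 5 3 / 3 1 4 2 5 / 2 3 5 4 1 / 4 5 1 3 2.

3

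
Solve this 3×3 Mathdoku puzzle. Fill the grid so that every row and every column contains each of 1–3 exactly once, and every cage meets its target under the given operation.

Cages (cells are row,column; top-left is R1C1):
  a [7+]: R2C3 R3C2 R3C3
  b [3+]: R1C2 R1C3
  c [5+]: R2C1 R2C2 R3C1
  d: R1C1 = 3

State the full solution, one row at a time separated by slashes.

3 1 2 / 1 2 3 / 2 3 1

Cage d is a single given cell; hence R1C1 = 3.
Column 1 already has 3; hence R2C1 = 1.
Row 2 now contains 1, so R2C2 = 2.
Row 2 now contains 2, leaving R2C3 = 3.
Column 1 now contains 1, so R3C1 = 2.
Column 2 now contains 2, which forces R3C2 = 3.
Column 3 already has 3, leaving R3C3 = 1.
Column 2 now contains 2, which forces R1C2 = 1.
Column 3 now contains 1; hence R1C3 = 2.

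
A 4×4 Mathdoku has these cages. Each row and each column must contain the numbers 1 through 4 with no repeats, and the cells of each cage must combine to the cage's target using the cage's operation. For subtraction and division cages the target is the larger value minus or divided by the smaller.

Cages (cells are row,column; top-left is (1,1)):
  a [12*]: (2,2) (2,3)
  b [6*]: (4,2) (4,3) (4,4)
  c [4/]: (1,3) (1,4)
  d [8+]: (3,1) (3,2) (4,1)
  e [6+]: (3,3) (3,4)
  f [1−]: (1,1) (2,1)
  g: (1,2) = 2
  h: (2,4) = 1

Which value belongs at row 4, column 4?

3

G is a freebie, so (1,2) = 2.
H is a freebie; hence (2,4) = 1.
Cage c's pair has quotient 4, leaving (1,3) = 1.
Column 4 now contains 1, which forces (1,4) = 4.
Column 4 now contains 4, leaving (3,4) = 2.
2 is placed in column 4; hence (4,4) = 3.
4 is placed in row 1, so (1,1) = 3.
Row 3 already has 2, which forces (3,3) = 4.
Row 4 now contains 3, which forces (4,2) = 1.
Row 4 now contains 3; hence (4,3) = 2.
Cage a's pair has product 12, which forces (2,2) = 4.
4 is placed in column 3, leaving (2,3) = 3.
Row 3 now contains 4; hence (3,1) = 1.
Column 2 now contains 1, so (3,2) = 3.
Row 4 already has 1, which forces (4,1) = 4.
Row 2 now contains 4, leaving (2,1) = 2.
Filled in: 3 2 1 4 / 2 4 3 1 / 1 3 4 2 / 4 1 2 3.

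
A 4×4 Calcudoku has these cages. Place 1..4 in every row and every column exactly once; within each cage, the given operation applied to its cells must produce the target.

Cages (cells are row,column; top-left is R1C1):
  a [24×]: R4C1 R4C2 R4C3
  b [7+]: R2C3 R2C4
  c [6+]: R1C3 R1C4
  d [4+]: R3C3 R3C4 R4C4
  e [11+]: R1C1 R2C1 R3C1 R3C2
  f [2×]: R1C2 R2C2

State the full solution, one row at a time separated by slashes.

3 1 2 4 / 1 2 4 3 / 4 3 1 2 / 2 4 3 1

The 3 cells of cage d must have sum 4, leaving R3C3 = 1.
Cage d needs sum 4, leaving R3C4 = 2.
Cage d has sum 4, which forces R4C4 = 1.
Cage c needs two cells with sum 6, leaving R1C3 = 2.
2 is placed in column 4, so R1C4 = 4.
Column 4 already has 4; hence R2C4 = 3.
The 4 cells of cage e must have sum 11, which forces R3C1 = 4.
The 4 cells of cage e must have sum 11, leaving R3C2 = 3.
The 4 cells of cage e must have sum 11, which forces R1C1 = 3.
2 is placed in row 1, which forces R1C2 = 1.
3 is placed in row 2, so R2C1 = 1.
The two cells of cage f must have product 2, so R2C2 = 2.
3 is placed in row 2, leaving R2C3 = 4.
3 is placed in column 1, leaving R4C1 = 2.
2 is placed in column 2; hence R4C2 = 4.
4 is placed in column 3, leaving R4C3 = 3.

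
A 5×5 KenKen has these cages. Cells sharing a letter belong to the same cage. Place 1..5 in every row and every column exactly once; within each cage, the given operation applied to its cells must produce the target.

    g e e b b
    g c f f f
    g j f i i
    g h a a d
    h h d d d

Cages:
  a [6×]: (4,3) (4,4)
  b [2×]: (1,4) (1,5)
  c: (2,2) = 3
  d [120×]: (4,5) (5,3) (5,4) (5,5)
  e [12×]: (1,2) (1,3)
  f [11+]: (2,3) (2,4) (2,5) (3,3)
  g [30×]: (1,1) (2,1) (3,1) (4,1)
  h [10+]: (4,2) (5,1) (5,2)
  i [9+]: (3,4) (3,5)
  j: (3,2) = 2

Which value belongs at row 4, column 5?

4

C is a freebie, so (2,2) = 3.
J is a freebie; hence (3,2) = 2.
3 is placed in column 2; hence (1,2) = 4.
Cage e's pair has product 12, so (1,3) = 3.
Column 3 already has 3; hence (4,3) = 2.
Row 4 now contains 2, leaving (4,4) = 3.
Cage g has product 30, which forces (3,1) = 3.
Cage h has sum 10, so (5,1) = 4.
4 is placed in row 5, leaving (5,3) = 5.
Cage d needs product 120, which forces (5,4) = 2.
Cage d needs product 120; hence (5,5) = 3.
Column 4 already has 2; hence (1,4) = 1.
Cage b needs two cells with product 2, leaving (1,5) = 2.
Cage h has sum 10; hence (4,2) = 5.
Cage d has product 120; hence (4,5) = 4.
5 is placed in row 5, leaving (5,2) = 1.
Row 1 now contains 2, so (1,1) = 5.
The 4 cells of cage g must have product 30; hence (2,1) = 2.
The 4 cells of cage f must have sum 11; hence (2,3) = 4.
Cage f needs sum 11, leaving (2,4) = 5.
Cage f has sum 11, leaving (2,5) = 1.
Cage f needs sum 11, leaving (3,3) = 1.
Cage i's pair has sum 9, so (3,4) = 4.
Column 5 already has 4, which forces (3,5) = 5.
5 is placed in row 4, leaving (4,1) = 1.
The full grid is 5 4 3 1 2 / 2 3 4 5 1 / 3 2 1 4 5 / 1 5 2 3 4 / 4 1 5 2 3.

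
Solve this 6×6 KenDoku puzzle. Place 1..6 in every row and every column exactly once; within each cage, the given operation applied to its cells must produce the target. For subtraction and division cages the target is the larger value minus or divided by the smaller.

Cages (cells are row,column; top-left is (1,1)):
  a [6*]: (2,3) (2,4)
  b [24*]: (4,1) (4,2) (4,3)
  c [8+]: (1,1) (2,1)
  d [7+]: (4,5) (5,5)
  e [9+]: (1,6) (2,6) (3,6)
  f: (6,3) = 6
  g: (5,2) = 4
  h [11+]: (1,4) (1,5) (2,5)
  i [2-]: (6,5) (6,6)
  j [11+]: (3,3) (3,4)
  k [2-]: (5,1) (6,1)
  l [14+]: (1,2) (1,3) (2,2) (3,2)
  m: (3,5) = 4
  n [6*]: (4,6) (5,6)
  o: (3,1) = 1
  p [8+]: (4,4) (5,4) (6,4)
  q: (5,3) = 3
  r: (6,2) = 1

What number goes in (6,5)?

3

O is a freebie, leaving (3,1) = 1.
Cage m is given, which forces (3,5) = 4.
Cage g is given, leaving (5,2) = 4.
Cage q is given, which forces (5,3) = 3.
Cage r is given, leaving (6,2) = 1.
F is a freebie; hence (6,3) = 6.
Column 3 now contains 6, leaving (3,3) = 5.
Cage j's pair has sum 11, which forces (3,4) = 6.
Cage a needs two cells with product 6; hence (2,3) = 2.
Column 4 already has 6; hence (2,4) = 3.
In row 2, 4 can only go at (2,6), so (2,6) = 4.
The only place for 1 in row 2 is (2,5).
The 3 cells of cage h must have sum 11, leaving (1,4) = 4.
Cage h needs sum 11; hence (1,5) = 6.
Cage l has sum 14; hence (1,2) = 5.
Row 1 now contains 4, leaving (1,3) = 1.
Cage l needs sum 14, which forces (2,2) = 6.
Cage l needs sum 14; hence (3,2) = 2.
2 is placed in row 3, which forces (3,6) = 3.
Column 2 now contains 2, which forces (4,2) = 3.
Column 3 now contains 1, which forces (4,3) = 4.
3 is placed in column 6, so (6,6) = 5.
The two cells of cage c must have sum 8, so (1,1) = 3.
3 is placed in column 6, leaving (1,6) = 2.
Row 2 now contains 6, leaving (2,1) = 5.
4 is placed in row 4; hence (4,1) = 2.
2 is placed in row 4; hence (4,5) = 5.
Column 1 already has 2, leaving (5,1) = 6.
Column 5 now contains 5, which forces (5,5) = 2.
Row 5 now contains 6, so (5,6) = 1.
Column 1 now contains 3, leaving (6,1) = 4.
5 is placed in row 6, so (6,4) = 2.
5 is placed in row 6; hence (6,5) = 3.
Row 4 now contains 5, so (4,4) = 1.
Column 6 now contains 1, leaving (4,6) = 6.
Row 5 already has 1; hence (5,4) = 5.
The full grid is 3 5 1 4 6 2 / 5 6 2 3 1 4 / 1 2 5 6 4 3 / 2 3 4 1 5 6 / 6 4 3 5 2 1 / 4 1 6 2 3 5.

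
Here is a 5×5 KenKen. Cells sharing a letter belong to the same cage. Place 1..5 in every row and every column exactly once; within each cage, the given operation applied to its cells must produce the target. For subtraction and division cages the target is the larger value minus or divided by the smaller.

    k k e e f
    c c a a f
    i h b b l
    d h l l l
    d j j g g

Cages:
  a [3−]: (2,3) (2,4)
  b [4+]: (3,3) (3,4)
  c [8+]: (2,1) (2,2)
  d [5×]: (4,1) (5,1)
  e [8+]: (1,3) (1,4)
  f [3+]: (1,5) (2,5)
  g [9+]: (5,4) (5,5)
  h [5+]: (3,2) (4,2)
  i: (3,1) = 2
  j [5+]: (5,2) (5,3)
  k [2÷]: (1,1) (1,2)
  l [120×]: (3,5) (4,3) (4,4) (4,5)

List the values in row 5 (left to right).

I is a freebie, leaving (3,1) = 2.
Cage k needs two cells with quotient 2, leaving (1,2) = 2.
Row 1 already has 2, leaving (1,5) = 1.
Column 5 now contains 1, so (2,5) = 2.
Row 1 now contains 1, which forces (1,1) = 4.
Row 3 needs a 5, and only (3,5) is open for it.
Cage g's pair has sum 9; hence (5,4) = 5.
5 is placed in column 5, which forces (5,5) = 4.
Cage e needs two cells with sum 8, so (1,3) = 5.
Column 4 now contains 5, so (1,4) = 3.
Column 4 already has 3; hence (3,4) = 1.
The two cells of cage d must have product 5; hence (4,1) = 5.
Column 5 now contains 4; hence (4,5) = 3.
Row 5 now contains 5; hence (5,1) = 1.
The two cells of cage j must have sum 5, which forces (5,2) = 3.
Cage j needs two cells with sum 5; hence (5,3) = 2.
Column 1 already has 5, leaving (2,1) = 3.
3 is placed in column 2; hence (2,2) = 5.
Cage a needs two cells with difference 3; hence (2,3) = 1.
1 is placed in column 4, so (2,4) = 4.
1 is placed in row 3; hence (3,2) = 4.
1 is placed in row 3, so (3,3) = 3.
The two cells of cage h must have sum 5; hence (4,2) = 1.
Column 3 now contains 2, leaving (4,3) = 4.
Cage l has product 120; hence (4,4) = 2.
Filled in: 4 2 5 3 1 / 3 5 1 4 2 / 2 4 3 1 5 / 5 1 4 2 3 / 1 3 2 5 4.

1 3 2 5 4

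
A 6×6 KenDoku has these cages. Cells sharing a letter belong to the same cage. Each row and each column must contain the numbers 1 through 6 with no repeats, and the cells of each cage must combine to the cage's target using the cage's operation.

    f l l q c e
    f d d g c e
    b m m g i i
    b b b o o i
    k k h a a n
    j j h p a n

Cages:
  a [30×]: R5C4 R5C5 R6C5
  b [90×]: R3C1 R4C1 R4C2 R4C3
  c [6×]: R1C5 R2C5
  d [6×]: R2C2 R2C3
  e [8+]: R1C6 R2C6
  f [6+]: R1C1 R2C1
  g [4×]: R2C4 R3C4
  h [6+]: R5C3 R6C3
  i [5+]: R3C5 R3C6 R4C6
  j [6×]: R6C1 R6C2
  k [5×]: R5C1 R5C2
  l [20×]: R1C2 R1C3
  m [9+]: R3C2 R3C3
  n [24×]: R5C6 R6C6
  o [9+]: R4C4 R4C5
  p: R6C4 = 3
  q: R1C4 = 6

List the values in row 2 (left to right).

Cage q is a single given cell, leaving R1C4 = 6.
Cage p is given; hence R6C4 = 3.
In row 3, 2 can only go at R3C5, so R3C5 = 2.
The two cells of cage c must have product 6, so R1C5 = 1.
Cage c's pair has product 6; hence R2C5 = 6.
Cage i needs sum 5, which forces R3C6 = 1.
The 3 cells of cage i must have sum 5; hence R4C6 = 2.
Column 5 now contains 6, which forces R6C5 = 5.
The two cells of cage g must have product 4; hence R2C4 = 1.
Row 3 already has 1, leaving R3C4 = 4.
Cage o's pair has sum 9, which forces R4C4 = 5.
Column 5 already has 5; hence R4C5 = 4.
Cage a has product 30, leaving R5C4 = 2.
Column 5 already has 5, leaving R5C5 = 3.
Cage b needs product 90, which forces R3C1 = 5.
Column 1 already has 5; hence R5C1 = 1.
Row 5 already has 1, which forces R5C2 = 5.
Row 5 already has 5, leaving R5C3 = 4.
Row 5 already has 4; hence R5C6 = 6.
1 is placed in column 1, so R6C1 = 6.
Row 6 now contains 6, so R6C2 = 1.
Row 6 now contains 1; hence R6C3 = 2.
Column 6 already has 6; hence R6C6 = 4.
Column 2 already has 5, which forces R1C2 = 4.
4 is placed in column 3, so R1C3 = 5.
Row 1 already has 5, which forces R1C6 = 3.
Cage d's pair has product 6, which forces R2C2 = 2.
Column 3 already has 2, which forces R2C3 = 3.
Column 6 already has 3, so R2C6 = 5.
3 is placed in column 3; hence R3C3 = 6.
Column 1 now contains 6, so R4C1 = 3.
Cage b needs product 90; hence R4C2 = 6.
Cage b has product 90; hence R4C3 = 1.
Row 1 already has 4; hence R1C1 = 2.
2 is placed in row 2, leaving R2C1 = 4.
Row 3 already has 6; hence R3C2 = 3.
The full grid is 2 4 5 6 1 3 / 4 2 3 1 6 5 / 5 3 6 4 2 1 / 3 6 1 5 4 2 / 1 5 4 2 3 6 / 6 1 2 3 5 4.

4 2 3 1 6 5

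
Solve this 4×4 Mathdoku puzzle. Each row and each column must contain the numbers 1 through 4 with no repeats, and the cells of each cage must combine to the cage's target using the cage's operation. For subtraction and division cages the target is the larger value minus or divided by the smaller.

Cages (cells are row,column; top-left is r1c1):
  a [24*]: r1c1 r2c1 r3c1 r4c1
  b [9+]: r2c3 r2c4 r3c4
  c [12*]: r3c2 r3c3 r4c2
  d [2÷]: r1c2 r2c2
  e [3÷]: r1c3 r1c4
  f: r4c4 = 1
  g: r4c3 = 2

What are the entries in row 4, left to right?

Cage g is given; hence r4c3 = 2.
F is a freebie, so r4c4 = 1.
The two cells of cage e must have quotient 3, which forces r1c3 = 1.
Column 4 now contains 1, so r1c4 = 3.
The 3 cells of cage b must have sum 9; hence r2c3 = 3.
Cage c needs product 12, so r3c2 = 1.
3 is placed in column 3, which forces r3c3 = 4.
Row 3 already has 4, so r3c4 = 2.
The 4 cells of cage a must have product 24, so r1c1 = 2.
Row 1 already has 2, leaving r1c2 = 4.
Cage a needs product 24, so r2c1 = 1.
4 is placed in column 2, so r2c2 = 2.
2 is placed in column 4, leaving r2c4 = 4.
2 is placed in row 3; hence r3c1 = 3.
Cage a needs product 24, which forces r4c1 = 4.
Cage c has product 12, so r4c2 = 3.
Filled in: 2 4 1 3 / 1 2 3 4 / 3 1 4 2 / 4 3 2 1.

4 3 2 1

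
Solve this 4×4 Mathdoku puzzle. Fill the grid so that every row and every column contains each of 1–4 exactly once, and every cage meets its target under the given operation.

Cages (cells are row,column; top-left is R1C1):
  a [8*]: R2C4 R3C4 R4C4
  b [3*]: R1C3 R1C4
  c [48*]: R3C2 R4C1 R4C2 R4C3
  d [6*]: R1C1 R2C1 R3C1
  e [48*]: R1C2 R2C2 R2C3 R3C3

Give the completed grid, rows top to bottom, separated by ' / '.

In row 1, 4 can only go at R1C2, so R1C2 = 4.
Column 2 already has 4, so R3C2 = 2.
Cage c needs product 48, so R4C2 = 3.
Column 2 already has 3, leaving R2C2 = 1.
In row 1, 2 can only go at R1C1, so R1C1 = 2.
2 is placed in column 1, so R2C1 = 3.
3 is placed in row 2, leaving R2C3 = 4.
4 is placed in row 2, which forces R2C4 = 2.
The 3 cells of cage d must have product 6; hence R3C1 = 1.
Column 3 now contains 4, leaving R3C3 = 3.
1 is placed in row 3, which forces R3C4 = 4.
2 is placed in column 1, which forces R4C1 = 4.
Cage c has product 48, which forces R4C3 = 2.
4 is placed in column 4, which forces R4C4 = 1.
Column 3 already has 3; hence R1C3 = 1.
Column 4 already has 1; hence R1C4 = 3.

2 4 1 3 / 3 1 4 2 / 1 2 3 4 / 4 3 2 1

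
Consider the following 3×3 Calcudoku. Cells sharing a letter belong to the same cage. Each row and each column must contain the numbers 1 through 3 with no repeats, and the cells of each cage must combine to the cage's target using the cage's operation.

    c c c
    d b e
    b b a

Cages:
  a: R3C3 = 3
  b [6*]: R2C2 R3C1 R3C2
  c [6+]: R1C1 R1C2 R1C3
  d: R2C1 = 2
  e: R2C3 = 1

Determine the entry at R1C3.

D is a freebie; hence R2C1 = 2.
Cage e is given, which forces R2C3 = 1.
Cage a is given, which forces R3C3 = 3.
Column 3 already has 3, leaving R1C3 = 2.
Row 2 now contains 1, leaving R2C2 = 3.
Row 3 now contains 3, which forces R3C1 = 1.
Cage b has product 6; hence R3C2 = 2.
Column 1 now contains 1, which forces R1C1 = 3.
Column 2 already has 3; hence R1C2 = 1.
The full grid is 3 1 2 / 2 3 1 / 1 2 3.

2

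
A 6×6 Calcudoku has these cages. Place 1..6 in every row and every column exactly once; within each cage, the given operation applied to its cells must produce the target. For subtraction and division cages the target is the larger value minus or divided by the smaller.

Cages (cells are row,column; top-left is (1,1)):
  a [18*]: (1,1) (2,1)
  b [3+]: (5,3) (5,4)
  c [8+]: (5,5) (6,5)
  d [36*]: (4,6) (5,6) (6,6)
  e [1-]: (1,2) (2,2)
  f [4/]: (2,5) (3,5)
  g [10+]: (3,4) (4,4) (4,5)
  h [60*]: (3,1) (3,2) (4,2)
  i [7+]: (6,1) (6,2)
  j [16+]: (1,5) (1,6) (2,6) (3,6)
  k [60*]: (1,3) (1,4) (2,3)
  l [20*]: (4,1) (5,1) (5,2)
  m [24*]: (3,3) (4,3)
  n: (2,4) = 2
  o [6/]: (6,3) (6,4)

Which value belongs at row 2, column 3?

3

Cage n is given, which forces (2,4) = 2.
Column 4 already has 2, so (5,4) = 1.
Column 4 already has 1, which forces (6,4) = 6.
Row 5 now contains 1, leaving (5,3) = 2.
Row 6 now contains 6; hence (6,3) = 1.
The 3 cells of cage l must have product 20; hence (4,1) = 1.
The only place for 1 in column 2 is (2,2).
The two cells of cage e must have difference 1, leaving (1,2) = 2.
Row 2 now contains 1, so (2,5) = 4.
The two cells of cage f must have quotient 4, so (3,5) = 1.
In row 1, 1 can only go at (1,6), so (1,6) = 1.
The only place for 2 in row 3 is (3,1).
Row 6 needs a 5, and only (6,5) is open for it.
Column 5 already has 5, which forces (1,5) = 6.
Cage c needs two cells with sum 8, so (5,5) = 3.
3 is placed in row 5, so (5,6) = 6.
6 is placed in row 1, leaving (1,1) = 3.
Cage a's pair has product 18, which forces (2,1) = 6.
Cage j needs sum 16, which forces (2,6) = 5.
Cage j needs sum 16, which forces (3,6) = 4.
Column 5 now contains 3, so (4,5) = 2.
Row 4 now contains 2, so (4,6) = 3.
Column 1 now contains 3, which forces (6,1) = 4.
Row 6 already has 4, so (6,2) = 3.
Column 6 already has 3; hence (6,6) = 2.
Row 2 now contains 5, so (2,3) = 3.
Row 3 already has 4; hence (3,3) = 6.
The 3 cells of cage g must have sum 10; hence (3,4) = 3.
Cage m's pair has product 24, which forces (4,3) = 4.
Row 4 now contains 3; hence (4,4) = 5.
Column 1 already has 4, leaving (5,1) = 5.
The 3 cells of cage l must have product 20, so (5,2) = 4.
Column 3 already has 4, leaving (1,3) = 5.
Column 4 already has 5; hence (1,4) = 4.
Row 3 already has 6; hence (3,2) = 5.
5 is placed in row 4; hence (4,2) = 6.
Filled in: 3 2 5 4 6 1 / 6 1 3 2 4 5 / 2 5 6 3 1 4 / 1 6 4 5 2 3 / 5 4 2 1 3 6 / 4 3 1 6 5 2.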